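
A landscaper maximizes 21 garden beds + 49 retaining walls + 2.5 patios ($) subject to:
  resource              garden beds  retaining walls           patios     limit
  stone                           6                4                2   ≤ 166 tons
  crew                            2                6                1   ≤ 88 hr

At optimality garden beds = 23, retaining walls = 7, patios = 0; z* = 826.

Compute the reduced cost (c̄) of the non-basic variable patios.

Check each constraint at x*: stone 166/166 (tight); crew 88/88 (tight).
The binding rows give the dual system: 6·y_stone + 2·y_crew = 21 and 4·y_stone + 6·y_crew = 49.
Solving: y_stone = 1, y_crew = 7.5.
Reduced cost of patios: c₃ − yᵀa₃ = 2.5 − (1·2 + 7.5·1) = 2.5 − 9.5 = -7.

-7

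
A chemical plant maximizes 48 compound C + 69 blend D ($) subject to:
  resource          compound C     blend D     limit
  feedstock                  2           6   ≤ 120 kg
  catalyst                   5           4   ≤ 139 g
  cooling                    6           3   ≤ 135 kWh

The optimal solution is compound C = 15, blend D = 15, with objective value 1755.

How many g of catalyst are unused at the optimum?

catalyst used = 5·15 + 4·15 = 135; slack = 139 − 135 = 4.

4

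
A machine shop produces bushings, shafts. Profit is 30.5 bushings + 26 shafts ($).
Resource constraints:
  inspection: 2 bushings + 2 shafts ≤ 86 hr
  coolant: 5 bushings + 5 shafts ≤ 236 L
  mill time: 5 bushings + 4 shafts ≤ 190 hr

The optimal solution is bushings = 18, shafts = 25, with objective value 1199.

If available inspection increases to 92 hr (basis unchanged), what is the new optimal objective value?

At the optimum: inspection uses 86 of 86 (binding); coolant uses 215 of 236 (slack = 21); mill time uses 190 of 190 (binding).
Slack constraints have shadow price 0 (complementary slackness).
Dual feasibility on the basic columns requires 2·y_inspection + 5·y_mill time = 30.5, 2·y_inspection + 4·y_mill time = 26.
Solving: y_inspection = 4, y_mill time = 4.5.
Δz = y_inspection·Δb = 4 × (6) = 24, so new z* = 1199 + 24 = 1223.

1223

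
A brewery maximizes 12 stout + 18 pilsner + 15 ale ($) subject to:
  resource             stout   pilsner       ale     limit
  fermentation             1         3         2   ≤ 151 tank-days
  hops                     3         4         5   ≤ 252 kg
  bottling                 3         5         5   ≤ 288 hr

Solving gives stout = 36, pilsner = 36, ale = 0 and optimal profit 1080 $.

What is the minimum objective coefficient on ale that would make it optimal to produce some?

At the optimum: fermentation uses 144 of 151 (slack = 7); hops uses 252 of 252 (binding); bottling uses 288 of 288 (binding).
Since fermentation is not tight, its dual is 0.
Dual feasibility on the basic columns requires 3·y_hops + 3·y_bottling = 12, 4·y_hops + 5·y_bottling = 18.
This yields shadow prices y_hops = 2, y_bottling = 2.
ale enters the basis when its profit ≥ yᵀa₃ = 2·5 + 2·5 = 20.

20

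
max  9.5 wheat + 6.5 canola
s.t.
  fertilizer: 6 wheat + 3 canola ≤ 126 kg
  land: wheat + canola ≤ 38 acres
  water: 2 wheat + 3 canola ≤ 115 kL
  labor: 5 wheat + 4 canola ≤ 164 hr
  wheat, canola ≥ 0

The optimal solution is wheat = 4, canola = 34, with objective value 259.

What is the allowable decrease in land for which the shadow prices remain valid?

Binding constraints: fertilizer, land. The basis is B = [[6,3],[1,1]] with det 3.
Per unit decrease in land, x* moves by d = (1, -2).
The basis stays optimal until canola reaches 0; allowable decrease = 17 acres.

17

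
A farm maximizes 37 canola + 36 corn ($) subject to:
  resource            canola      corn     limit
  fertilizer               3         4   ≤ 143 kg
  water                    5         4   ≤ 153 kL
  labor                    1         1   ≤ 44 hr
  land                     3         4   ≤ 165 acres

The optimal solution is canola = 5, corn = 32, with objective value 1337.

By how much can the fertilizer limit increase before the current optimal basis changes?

10

Binding constraints: fertilizer, water. The basis is B = [[3,4],[5,4]] with det -8.
Per unit increase in fertilizer, x* moves by d = (-0.5, 0.625).
The basis stays optimal until canola reaches 0; allowable increase = 10 kg.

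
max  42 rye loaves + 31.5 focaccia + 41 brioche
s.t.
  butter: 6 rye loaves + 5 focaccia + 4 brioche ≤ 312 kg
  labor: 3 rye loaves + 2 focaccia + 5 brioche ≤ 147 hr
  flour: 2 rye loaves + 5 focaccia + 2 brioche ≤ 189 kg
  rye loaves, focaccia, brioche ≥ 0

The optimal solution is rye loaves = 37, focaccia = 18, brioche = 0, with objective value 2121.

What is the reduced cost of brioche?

-8

Binding: butter and labor. Non-binding: flour (25 unused).
Slack constraints have shadow price 0 (complementary slackness).
The binding rows give the dual system: 6·y_butter + 3·y_labor = 42 and 5·y_butter + 2·y_labor = 31.5.
Solving: y_butter = 3.5, y_labor = 7.
Reduced cost of brioche: c₃ − yᵀa₃ = 41 − (3.5·4 + 7·5) = 41 − 49 = -8.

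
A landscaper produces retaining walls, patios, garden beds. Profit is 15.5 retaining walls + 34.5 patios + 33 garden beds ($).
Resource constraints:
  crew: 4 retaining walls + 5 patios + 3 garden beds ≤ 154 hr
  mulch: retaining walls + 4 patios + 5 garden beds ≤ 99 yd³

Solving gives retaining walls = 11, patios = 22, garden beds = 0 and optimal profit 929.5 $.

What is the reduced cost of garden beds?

-2

Check each constraint at x*: crew 154/154 (tight); mulch 99/99 (tight).
The binding rows give the dual system: 4·y_crew + 1·y_mulch = 15.5 and 5·y_crew + 4·y_mulch = 34.5.
Solving: y_crew = 2.5, y_mulch = 5.5.
Reduced cost of garden beds: c₃ − yᵀa₃ = 33 − (2.5·3 + 5.5·5) = 33 − 35 = -2.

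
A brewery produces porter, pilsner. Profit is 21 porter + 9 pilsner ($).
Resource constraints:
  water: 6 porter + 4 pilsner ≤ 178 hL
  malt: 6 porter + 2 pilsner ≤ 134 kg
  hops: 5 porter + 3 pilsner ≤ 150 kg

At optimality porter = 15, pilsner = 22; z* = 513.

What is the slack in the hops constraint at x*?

9

hops used = 5·15 + 3·22 = 141; slack = 150 − 141 = 9.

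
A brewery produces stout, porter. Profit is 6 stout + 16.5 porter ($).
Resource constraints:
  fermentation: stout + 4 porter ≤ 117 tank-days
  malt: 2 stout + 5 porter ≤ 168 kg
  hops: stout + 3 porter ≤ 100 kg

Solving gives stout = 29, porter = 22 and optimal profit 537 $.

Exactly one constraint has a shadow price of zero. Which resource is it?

fermentation: 117/117 (binding)
malt: 168/168 (binding)
hops: 95/100 (slack 5)
By complementary slackness, a constraint with positive slack has shadow price 0 → hops.

hops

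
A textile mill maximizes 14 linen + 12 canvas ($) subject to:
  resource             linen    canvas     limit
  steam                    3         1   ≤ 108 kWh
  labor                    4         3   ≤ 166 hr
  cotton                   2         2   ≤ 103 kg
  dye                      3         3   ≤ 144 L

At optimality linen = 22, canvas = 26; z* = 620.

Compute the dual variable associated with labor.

2

Check each constraint at x*: steam 92/108 (slack 16); labor 166/166 (tight); cotton 96/103 (slack 7); dye 144/144 (tight).
Slack constraints have shadow price 0 (complementary slackness).
Dual feasibility on the basic columns requires 4·y_labor + 3·y_dye = 14, 3·y_labor + 3·y_dye = 12.
Solving: y_labor = 2, y_dye = 2.
Shadow price of labor = 2.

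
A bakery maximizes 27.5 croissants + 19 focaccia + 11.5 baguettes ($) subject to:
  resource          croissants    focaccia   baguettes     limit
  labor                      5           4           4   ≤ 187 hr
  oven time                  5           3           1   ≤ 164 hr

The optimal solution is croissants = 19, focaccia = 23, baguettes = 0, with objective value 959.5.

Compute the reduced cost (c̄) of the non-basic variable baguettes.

-1.5

Check each constraint at x*: labor 187/187 (tight); oven time 164/164 (tight).
Dual feasibility on the basic columns requires 5·y_labor + 5·y_oven time = 27.5, 4·y_labor + 3·y_oven time = 19.
→ y_labor = 2.5 and y_oven time = 3.
Reduced cost of baguettes: c₃ − yᵀa₃ = 11.5 − (2.5·4 + 3·1) = 11.5 − 13 = -1.5.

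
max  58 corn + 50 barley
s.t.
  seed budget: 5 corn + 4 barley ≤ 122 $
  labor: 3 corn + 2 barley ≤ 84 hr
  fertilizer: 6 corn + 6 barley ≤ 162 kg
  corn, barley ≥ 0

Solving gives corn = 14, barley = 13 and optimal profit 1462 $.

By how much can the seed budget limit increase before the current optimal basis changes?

Binding constraints: seed budget, fertilizer. The basis is B = [[5,4],[6,6]] with det 6.
Per unit increase in seed budget, x* moves by d = (1, -1).
The basis stays optimal until barley reaches 0; allowable increase = 13 $.

13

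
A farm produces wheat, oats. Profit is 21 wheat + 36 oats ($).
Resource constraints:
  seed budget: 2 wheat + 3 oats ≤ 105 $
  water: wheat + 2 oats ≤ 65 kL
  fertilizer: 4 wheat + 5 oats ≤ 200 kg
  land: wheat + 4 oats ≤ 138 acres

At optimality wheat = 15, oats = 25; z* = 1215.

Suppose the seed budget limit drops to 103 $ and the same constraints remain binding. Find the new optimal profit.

1203

At the optimum: seed budget uses 105 of 105 (binding); water uses 65 of 65 (binding); fertilizer uses 185 of 200 (slack = 15); land uses 115 of 138 (slack = 23).
Since fertilizer, land are not tight, their duals are 0.
The binding rows give the dual system: 2·y_seed budget + 1·y_water = 21 and 3·y_seed budget + 2·y_water = 36.
This yields shadow prices y_seed budget = 6, y_water = 9.
Δz = y_seed budget·Δb = 6 × (-2) = -12, so new z* = 1215 − 12 = 1203.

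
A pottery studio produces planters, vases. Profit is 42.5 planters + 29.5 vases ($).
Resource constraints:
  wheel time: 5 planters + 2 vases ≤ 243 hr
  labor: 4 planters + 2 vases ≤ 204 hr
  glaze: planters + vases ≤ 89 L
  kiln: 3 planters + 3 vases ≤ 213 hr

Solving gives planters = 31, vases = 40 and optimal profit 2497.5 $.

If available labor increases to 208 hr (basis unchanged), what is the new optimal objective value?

2523.5

Binding: labor and kiln. Non-binding: wheel time (8 unused), glaze (18 unused).
Since wheel time, glaze are not tight, their duals are 0.
The binding rows give the dual system: 4·y_labor + 3·y_kiln = 42.5 and 2·y_labor + 3·y_kiln = 29.5.
Solving: y_labor = 6.5, y_kiln = 5.5.
Δz = y_labor·Δb = 6.5 × (4) = 26, so new z* = 2497.5 + 26 = 2523.5.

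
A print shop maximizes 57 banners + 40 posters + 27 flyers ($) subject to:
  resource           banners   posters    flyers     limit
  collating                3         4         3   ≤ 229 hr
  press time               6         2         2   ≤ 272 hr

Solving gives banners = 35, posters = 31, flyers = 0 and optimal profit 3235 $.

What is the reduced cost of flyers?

-6

Check each constraint at x*: collating 229/229 (tight); press time 272/272 (tight).
Dual feasibility on the basic columns requires 3·y_collating + 6·y_press time = 57, 4·y_collating + 2·y_press time = 40.
This yields shadow prices y_collating = 7, y_press time = 6.
Reduced cost of flyers: c₃ − yᵀa₃ = 27 − (7·3 + 6·2) = 27 − 33 = -6.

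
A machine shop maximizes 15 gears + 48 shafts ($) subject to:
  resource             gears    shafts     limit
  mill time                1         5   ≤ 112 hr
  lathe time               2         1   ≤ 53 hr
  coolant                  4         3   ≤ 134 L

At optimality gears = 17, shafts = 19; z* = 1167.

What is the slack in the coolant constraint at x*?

9

coolant used = 4·17 + 3·19 = 125; slack = 134 − 125 = 9.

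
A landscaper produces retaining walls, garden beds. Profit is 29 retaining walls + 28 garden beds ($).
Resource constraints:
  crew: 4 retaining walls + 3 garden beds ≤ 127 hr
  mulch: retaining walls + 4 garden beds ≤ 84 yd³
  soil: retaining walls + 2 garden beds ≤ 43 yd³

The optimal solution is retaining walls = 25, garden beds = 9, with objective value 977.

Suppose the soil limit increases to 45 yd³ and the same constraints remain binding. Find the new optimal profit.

987

Check each constraint at x*: crew 127/127 (tight); mulch 61/84 (slack 23); soil 43/43 (tight).
Slack constraints have shadow price 0 (complementary slackness).
Dual feasibility on the basic columns requires 4·y_crew + 1·y_soil = 29, 3·y_crew + 2·y_soil = 28.
This yields shadow prices y_crew = 6, y_soil = 5.
Δz = y_soil·Δb = 5 × (2) = 10, so new z* = 977 + 10 = 987.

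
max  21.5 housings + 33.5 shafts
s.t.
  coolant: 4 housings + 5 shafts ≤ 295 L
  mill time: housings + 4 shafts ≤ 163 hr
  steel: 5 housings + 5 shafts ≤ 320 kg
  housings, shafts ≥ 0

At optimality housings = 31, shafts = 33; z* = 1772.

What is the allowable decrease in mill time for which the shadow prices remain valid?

Binding constraints: mill time, steel. The basis is B = [[1,4],[5,5]] with det -15.
Per unit decrease in mill time, x* moves by d = (0.3333, -0.3333).
The basis stays optimal until shafts reaches 0; allowable decrease = 99 hr.

99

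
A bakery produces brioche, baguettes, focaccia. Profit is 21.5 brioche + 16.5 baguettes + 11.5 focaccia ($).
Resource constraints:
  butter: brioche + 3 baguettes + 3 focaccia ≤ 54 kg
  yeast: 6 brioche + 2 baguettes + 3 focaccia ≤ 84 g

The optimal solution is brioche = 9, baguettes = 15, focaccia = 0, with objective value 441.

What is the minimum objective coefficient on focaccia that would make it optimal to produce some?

At the optimum: butter uses 54 of 54 (binding); yeast uses 84 of 84 (binding).
The binding rows give the dual system: 1·y_butter + 6·y_yeast = 21.5 and 3·y_butter + 2·y_yeast = 16.5.
This yields shadow prices y_butter = 3.5, y_yeast = 3.
focaccia enters the basis when its profit ≥ yᵀa₃ = 3.5·3 + 3·3 = 19.5.

19.5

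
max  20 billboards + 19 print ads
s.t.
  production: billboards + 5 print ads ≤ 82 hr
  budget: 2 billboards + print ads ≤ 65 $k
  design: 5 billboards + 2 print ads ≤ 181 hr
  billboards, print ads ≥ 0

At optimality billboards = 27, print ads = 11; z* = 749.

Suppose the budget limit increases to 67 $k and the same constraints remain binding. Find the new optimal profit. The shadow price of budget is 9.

Δb = 2, so new z* = 749 + (9)·(2) = 749 + 18 = 767.

767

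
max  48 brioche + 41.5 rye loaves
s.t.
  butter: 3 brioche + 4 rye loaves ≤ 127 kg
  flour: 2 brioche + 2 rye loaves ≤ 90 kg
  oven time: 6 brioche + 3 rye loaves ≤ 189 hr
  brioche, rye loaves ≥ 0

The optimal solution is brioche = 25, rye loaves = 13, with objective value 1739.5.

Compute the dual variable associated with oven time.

At the optimum: butter uses 127 of 127 (binding); flour uses 76 of 90 (slack = 14); oven time uses 189 of 189 (binding).
By complementary slackness, y = 0 for the non-binding constraint.
From A_Bᵀ y = c: 3·y_butter + 6·y_oven time = 48; 4·y_butter + 3·y_oven time = 41.5.
Solving: y_butter = 7, y_oven time = 4.5.
Shadow price of oven time = 4.5.

4.5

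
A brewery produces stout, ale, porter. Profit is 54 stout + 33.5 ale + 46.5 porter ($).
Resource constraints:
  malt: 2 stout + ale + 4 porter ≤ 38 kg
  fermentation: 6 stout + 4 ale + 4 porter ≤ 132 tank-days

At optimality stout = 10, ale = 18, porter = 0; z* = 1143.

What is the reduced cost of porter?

-9.5

Check each constraint at x*: malt 38/38 (tight); fermentation 132/132 (tight).
Dual feasibility on the basic columns requires 2·y_malt + 6·y_fermentation = 54, 1·y_malt + 4·y_fermentation = 33.5.
This yields shadow prices y_malt = 7.5, y_fermentation = 6.5.
Reduced cost of porter: c₃ − yᵀa₃ = 46.5 − (7.5·4 + 6.5·4) = 46.5 − 56 = -9.5.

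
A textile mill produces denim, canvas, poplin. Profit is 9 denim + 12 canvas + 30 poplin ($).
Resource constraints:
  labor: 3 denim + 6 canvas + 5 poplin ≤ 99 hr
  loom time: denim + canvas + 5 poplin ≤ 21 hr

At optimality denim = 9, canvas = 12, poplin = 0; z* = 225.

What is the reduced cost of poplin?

-5

Check each constraint at x*: labor 99/99 (tight); loom time 21/21 (tight).
The binding rows give the dual system: 3·y_labor + 1·y_loom time = 9 and 6·y_labor + 1·y_loom time = 12.
Solving: y_labor = 1, y_loom time = 6.
Reduced cost of poplin: c₃ − yᵀa₃ = 30 − (1·5 + 6·5) = 30 − 35 = -5.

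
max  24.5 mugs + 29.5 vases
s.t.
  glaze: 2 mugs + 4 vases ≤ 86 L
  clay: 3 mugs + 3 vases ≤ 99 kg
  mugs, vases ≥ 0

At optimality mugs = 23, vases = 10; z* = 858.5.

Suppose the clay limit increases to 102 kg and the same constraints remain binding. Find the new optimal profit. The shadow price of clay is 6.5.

878

Δb = 3, so new z* = 858.5 + (6.5)·(3) = 858.5 + 19.5 = 878.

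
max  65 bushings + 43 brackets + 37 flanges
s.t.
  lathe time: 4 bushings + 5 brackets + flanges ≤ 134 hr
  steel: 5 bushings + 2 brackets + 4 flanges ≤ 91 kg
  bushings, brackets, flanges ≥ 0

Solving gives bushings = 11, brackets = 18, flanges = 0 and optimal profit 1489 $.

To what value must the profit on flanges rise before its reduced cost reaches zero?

41

At the optimum: lathe time uses 134 of 134 (binding); steel uses 91 of 91 (binding).
From A_Bᵀ y = c: 4·y_lathe time + 5·y_steel = 65; 5·y_lathe time + 2·y_steel = 43.
→ y_lathe time = 5 and y_steel = 9.
flanges enters the basis when its profit ≥ yᵀa₃ = 5·1 + 9·4 = 41.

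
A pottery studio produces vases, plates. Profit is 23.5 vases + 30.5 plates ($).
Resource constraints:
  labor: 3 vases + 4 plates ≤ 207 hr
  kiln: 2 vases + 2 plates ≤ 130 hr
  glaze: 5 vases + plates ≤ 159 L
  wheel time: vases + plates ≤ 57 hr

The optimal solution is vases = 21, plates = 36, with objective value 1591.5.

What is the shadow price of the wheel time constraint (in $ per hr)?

Check each constraint at x*: labor 207/207 (tight); kiln 114/130 (slack 16); glaze 141/159 (slack 18); wheel time 57/57 (tight).
By complementary slackness, y = 0 for the non-binding constraints.
The binding rows give the dual system: 3·y_labor + 1·y_wheel time = 23.5 and 4·y_labor + 1·y_wheel time = 30.5.
This yields shadow prices y_labor = 7, y_wheel time = 2.5.
Shadow price of wheel time = 2.5.

2.5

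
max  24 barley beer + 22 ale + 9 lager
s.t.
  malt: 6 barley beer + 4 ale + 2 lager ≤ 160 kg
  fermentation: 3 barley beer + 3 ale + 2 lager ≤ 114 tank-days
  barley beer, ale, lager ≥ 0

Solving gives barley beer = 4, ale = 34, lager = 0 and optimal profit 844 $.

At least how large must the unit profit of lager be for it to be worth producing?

Both malt and fermentation are binding at x*.
The binding rows give the dual system: 6·y_malt + 3·y_fermentation = 24 and 4·y_malt + 3·y_fermentation = 22.
Solving: y_malt = 1, y_fermentation = 6.
lager enters the basis when its profit ≥ yᵀa₃ = 1·2 + 6·2 = 14.

14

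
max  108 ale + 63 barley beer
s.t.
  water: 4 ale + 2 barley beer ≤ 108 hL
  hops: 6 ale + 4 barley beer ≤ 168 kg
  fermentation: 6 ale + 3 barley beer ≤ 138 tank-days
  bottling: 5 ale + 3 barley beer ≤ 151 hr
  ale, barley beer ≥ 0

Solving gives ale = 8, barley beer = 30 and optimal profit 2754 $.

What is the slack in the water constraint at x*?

water used = 4·8 + 2·30 = 92; slack = 108 − 92 = 16.

16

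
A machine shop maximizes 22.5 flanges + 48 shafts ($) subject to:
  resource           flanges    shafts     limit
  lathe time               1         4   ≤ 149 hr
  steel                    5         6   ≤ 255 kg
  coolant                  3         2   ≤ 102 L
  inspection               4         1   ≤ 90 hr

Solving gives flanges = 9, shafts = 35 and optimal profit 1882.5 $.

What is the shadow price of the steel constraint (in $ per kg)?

3

Check each constraint at x*: lathe time 149/149 (tight); steel 255/255 (tight); coolant 97/102 (slack 5); inspection 71/90 (slack 19).
Slack constraints have shadow price 0 (complementary slackness).
The binding rows give the dual system: 1·y_lathe time + 5·y_steel = 22.5 and 4·y_lathe time + 6·y_steel = 48.
→ y_lathe time = 7.5 and y_steel = 3.
Shadow price of steel = 3.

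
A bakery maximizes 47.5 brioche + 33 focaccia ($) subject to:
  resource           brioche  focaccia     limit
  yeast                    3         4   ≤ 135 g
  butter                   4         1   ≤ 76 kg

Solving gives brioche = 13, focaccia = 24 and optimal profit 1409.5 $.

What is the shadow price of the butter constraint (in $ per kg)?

7

Check each constraint at x*: yeast 135/135 (tight); butter 76/76 (tight).
The binding rows give the dual system: 3·y_yeast + 4·y_butter = 47.5 and 4·y_yeast + 1·y_butter = 33.
This yields shadow prices y_yeast = 6.5, y_butter = 7.
Shadow price of butter = 7.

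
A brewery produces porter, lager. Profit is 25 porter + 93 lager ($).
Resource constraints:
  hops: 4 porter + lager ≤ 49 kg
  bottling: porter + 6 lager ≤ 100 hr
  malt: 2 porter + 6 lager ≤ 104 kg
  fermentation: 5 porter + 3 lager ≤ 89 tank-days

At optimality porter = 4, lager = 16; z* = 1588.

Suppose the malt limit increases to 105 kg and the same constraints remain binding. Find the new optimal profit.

Binding: bottling and malt. Non-binding: hops (17 unused), fermentation (21 unused).
By complementary slackness, y = 0 for the non-binding constraints.
The binding rows give the dual system: 1·y_bottling + 2·y_malt = 25 and 6·y_bottling + 6·y_malt = 93.
→ y_bottling = 6 and y_malt = 9.5.
Δz = y_malt·Δb = 9.5 × (1) = 9.5, so new z* = 1588 + 9.5 = 1597.5.

1597.5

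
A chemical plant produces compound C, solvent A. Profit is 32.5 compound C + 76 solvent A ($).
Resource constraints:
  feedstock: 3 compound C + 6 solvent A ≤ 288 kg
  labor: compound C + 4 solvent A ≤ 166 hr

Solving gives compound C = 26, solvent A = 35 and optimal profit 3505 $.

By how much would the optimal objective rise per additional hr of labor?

Both feedstock and labor are binding at x*.
From A_Bᵀ y = c: 3·y_feedstock + 1·y_labor = 32.5; 6·y_feedstock + 4·y_labor = 76.
This yields shadow prices y_feedstock = 9, y_labor = 5.5.
Shadow price of labor = 5.5.

5.5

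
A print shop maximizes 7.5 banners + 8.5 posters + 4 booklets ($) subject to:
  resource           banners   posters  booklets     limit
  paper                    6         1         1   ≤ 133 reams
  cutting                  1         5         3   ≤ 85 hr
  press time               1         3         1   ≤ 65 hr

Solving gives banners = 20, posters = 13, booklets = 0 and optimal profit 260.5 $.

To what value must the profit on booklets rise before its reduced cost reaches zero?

5.5

At the optimum: paper uses 133 of 133 (binding); cutting uses 85 of 85 (binding); press time uses 59 of 65 (slack = 6).
Since press time is not tight, its dual is 0.
The binding rows give the dual system: 6·y_paper + 1·y_cutting = 7.5 and 1·y_paper + 5·y_cutting = 8.5.
→ y_paper = 1 and y_cutting = 1.5.
booklets enters the basis when its profit ≥ yᵀa₃ = 1·1 + 1.5·3 = 5.5.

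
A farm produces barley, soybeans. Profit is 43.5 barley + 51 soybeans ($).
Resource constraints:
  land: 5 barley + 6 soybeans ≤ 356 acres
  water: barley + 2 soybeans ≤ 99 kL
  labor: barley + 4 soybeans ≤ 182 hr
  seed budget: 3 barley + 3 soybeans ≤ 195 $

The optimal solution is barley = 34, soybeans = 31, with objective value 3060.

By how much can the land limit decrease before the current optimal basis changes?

31

Binding constraints: land, seed budget. The basis is B = [[5,6],[3,3]] with det -3.
Per unit decrease in land, x* moves by d = (1, -1).
The basis stays optimal until soybeans reaches 0; allowable decrease = 31 acres.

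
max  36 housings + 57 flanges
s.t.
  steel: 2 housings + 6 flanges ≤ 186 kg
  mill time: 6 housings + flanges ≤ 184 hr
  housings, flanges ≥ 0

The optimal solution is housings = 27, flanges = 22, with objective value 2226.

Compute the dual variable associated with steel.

At the optimum: steel uses 186 of 186 (binding); mill time uses 184 of 184 (binding).
Dual feasibility on the basic columns requires 2·y_steel + 6·y_mill time = 36, 6·y_steel + 1·y_mill time = 57.
→ y_steel = 9 and y_mill time = 3.
Shadow price of steel = 9.

9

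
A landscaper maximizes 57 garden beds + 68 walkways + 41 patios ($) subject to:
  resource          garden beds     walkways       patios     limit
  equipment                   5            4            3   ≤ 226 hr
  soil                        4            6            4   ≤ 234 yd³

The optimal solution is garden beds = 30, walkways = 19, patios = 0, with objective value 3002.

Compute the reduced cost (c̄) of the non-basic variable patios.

At the optimum: equipment uses 226 of 226 (binding); soil uses 234 of 234 (binding).
The binding rows give the dual system: 5·y_equipment + 4·y_soil = 57 and 4·y_equipment + 6·y_soil = 68.
Solving: y_equipment = 5, y_soil = 8.
Reduced cost of patios: c₃ − yᵀa₃ = 41 − (5·3 + 8·4) = 41 − 47 = -6.

-6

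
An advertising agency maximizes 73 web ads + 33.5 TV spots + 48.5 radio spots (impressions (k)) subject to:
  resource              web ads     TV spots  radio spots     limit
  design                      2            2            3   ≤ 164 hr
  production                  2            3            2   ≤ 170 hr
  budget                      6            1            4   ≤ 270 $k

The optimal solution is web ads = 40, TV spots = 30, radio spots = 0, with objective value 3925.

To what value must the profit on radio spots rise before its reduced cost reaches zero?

At the optimum: design uses 140 of 164 (slack = 24); production uses 170 of 170 (binding); budget uses 270 of 270 (binding).
Slack constraints have shadow price 0 (complementary slackness).
From A_Bᵀ y = c: 2·y_production + 6·y_budget = 73; 3·y_production + 1·y_budget = 33.5.
→ y_production = 8 and y_budget = 9.5.
radio spots enters the basis when its profit ≥ yᵀa₃ = 8·2 + 9.5·4 = 54.

54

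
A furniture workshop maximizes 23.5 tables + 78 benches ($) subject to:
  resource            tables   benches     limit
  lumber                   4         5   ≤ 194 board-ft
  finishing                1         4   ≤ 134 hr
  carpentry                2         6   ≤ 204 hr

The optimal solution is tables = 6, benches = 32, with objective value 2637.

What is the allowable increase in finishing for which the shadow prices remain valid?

Binding constraints: finishing, carpentry. The basis is B = [[1,4],[2,6]] with det -2.
Per unit increase in finishing, x* moves by d = (-3, 1).
The basis stays optimal until tables reaches 0; allowable increase = 2 hr.

2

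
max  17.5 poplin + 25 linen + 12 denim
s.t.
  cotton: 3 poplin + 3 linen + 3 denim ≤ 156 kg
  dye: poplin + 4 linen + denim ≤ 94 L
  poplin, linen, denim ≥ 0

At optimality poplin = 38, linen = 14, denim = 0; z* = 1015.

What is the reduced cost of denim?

-5.5

Both cotton and dye are binding at x*.
The binding rows give the dual system: 3·y_cotton + 1·y_dye = 17.5 and 3·y_cotton + 4·y_dye = 25.
This yields shadow prices y_cotton = 5, y_dye = 2.5.
Reduced cost of denim: c₃ − yᵀa₃ = 12 − (5·3 + 2.5·1) = 12 − 17.5 = -5.5.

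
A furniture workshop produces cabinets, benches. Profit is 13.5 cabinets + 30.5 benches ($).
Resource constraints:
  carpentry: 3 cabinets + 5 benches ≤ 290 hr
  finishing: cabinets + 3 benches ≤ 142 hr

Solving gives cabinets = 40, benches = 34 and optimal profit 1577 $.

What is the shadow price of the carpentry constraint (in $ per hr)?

2.5

Check each constraint at x*: carpentry 290/290 (tight); finishing 142/142 (tight).
From A_Bᵀ y = c: 3·y_carpentry + 1·y_finishing = 13.5; 5·y_carpentry + 3·y_finishing = 30.5.
Solving: y_carpentry = 2.5, y_finishing = 6.
Shadow price of carpentry = 2.5.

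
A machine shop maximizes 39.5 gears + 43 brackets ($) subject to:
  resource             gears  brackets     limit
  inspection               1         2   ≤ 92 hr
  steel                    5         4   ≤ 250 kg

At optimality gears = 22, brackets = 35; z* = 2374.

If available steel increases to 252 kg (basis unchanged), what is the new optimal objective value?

Check each constraint at x*: inspection 92/92 (tight); steel 250/250 (tight).
From A_Bᵀ y = c: 1·y_inspection + 5·y_steel = 39.5; 2·y_inspection + 4·y_steel = 43.
Solving: y_inspection = 9.5, y_steel = 6.
Δz = y_steel·Δb = 6 × (2) = 12, so new z* = 2374 + 12 = 2386.

2386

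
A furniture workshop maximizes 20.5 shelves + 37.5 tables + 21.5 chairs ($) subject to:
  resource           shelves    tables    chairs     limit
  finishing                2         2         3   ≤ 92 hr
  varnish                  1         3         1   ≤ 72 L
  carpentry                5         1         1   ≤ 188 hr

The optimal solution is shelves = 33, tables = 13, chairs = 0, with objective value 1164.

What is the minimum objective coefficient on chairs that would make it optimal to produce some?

26.5

At the optimum: finishing uses 92 of 92 (binding); varnish uses 72 of 72 (binding); carpentry uses 178 of 188 (slack = 10).
By complementary slackness, y = 0 for the non-binding constraint.
From A_Bᵀ y = c: 2·y_finishing + 1·y_varnish = 20.5; 2·y_finishing + 3·y_varnish = 37.5.
Solving: y_finishing = 6, y_varnish = 8.5.
chairs enters the basis when its profit ≥ yᵀa₃ = 6·3 + 8.5·1 = 26.5.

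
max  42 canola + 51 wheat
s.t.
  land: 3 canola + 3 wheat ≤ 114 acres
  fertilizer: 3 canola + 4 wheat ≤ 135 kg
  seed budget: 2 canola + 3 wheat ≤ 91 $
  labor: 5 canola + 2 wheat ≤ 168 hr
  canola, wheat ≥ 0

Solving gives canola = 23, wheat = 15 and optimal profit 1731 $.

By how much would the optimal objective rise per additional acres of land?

Binding: land and seed budget. Non-binding: fertilizer (6 unused), labor (23 unused).
Slack constraints have shadow price 0 (complementary slackness).
From A_Bᵀ y = c: 3·y_land + 2·y_seed budget = 42; 3·y_land + 3·y_seed budget = 51.
→ y_land = 8 and y_seed budget = 9.
Shadow price of land = 8.

8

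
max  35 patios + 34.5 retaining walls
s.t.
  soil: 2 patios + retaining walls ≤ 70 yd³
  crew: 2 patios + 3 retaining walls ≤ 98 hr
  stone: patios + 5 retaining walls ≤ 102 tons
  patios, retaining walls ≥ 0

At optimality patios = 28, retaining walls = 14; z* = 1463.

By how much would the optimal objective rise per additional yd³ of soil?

9

Binding: soil and crew. Non-binding: stone (4 unused).
Slack constraints have shadow price 0 (complementary slackness).
From A_Bᵀ y = c: 2·y_soil + 2·y_crew = 35; 1·y_soil + 3·y_crew = 34.5.
→ y_soil = 9 and y_crew = 8.5.
Shadow price of soil = 9.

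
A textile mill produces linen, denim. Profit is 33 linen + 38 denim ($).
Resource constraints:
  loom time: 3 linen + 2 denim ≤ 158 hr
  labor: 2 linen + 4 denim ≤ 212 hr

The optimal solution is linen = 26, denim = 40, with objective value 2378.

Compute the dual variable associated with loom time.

7

Check each constraint at x*: loom time 158/158 (tight); labor 212/212 (tight).
From A_Bᵀ y = c: 3·y_loom time + 2·y_labor = 33; 2·y_loom time + 4·y_labor = 38.
→ y_loom time = 7 and y_labor = 6.
Shadow price of loom time = 7.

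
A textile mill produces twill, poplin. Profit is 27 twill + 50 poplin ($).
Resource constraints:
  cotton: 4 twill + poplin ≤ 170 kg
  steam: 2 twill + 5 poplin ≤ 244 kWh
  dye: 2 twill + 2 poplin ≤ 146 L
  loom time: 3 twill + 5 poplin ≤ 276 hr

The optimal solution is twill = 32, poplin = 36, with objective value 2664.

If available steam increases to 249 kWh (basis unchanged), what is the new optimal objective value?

2679

Check each constraint at x*: cotton 164/170 (slack 6); steam 244/244 (tight); dye 136/146 (slack 10); loom time 276/276 (tight).
By complementary slackness, y = 0 for the non-binding constraints.
Dual feasibility on the basic columns requires 2·y_steam + 3·y_loom time = 27, 5·y_steam + 5·y_loom time = 50.
This yields shadow prices y_steam = 3, y_loom time = 7.
Δz = y_steam·Δb = 3 × (5) = 15, so new z* = 2664 + 15 = 2679.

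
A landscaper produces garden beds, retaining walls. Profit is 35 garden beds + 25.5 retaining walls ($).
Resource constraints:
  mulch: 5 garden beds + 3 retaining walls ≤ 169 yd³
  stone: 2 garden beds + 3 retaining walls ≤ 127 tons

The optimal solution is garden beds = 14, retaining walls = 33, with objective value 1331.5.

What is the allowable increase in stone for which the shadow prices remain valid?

42

Binding constraints: mulch, stone. The basis is B = [[5,3],[2,3]] with det 9.
Per unit increase in stone, x* moves by d = (-0.3333, 0.5556).
The basis stays optimal until garden beds reaches 0; allowable increase = 42 tons.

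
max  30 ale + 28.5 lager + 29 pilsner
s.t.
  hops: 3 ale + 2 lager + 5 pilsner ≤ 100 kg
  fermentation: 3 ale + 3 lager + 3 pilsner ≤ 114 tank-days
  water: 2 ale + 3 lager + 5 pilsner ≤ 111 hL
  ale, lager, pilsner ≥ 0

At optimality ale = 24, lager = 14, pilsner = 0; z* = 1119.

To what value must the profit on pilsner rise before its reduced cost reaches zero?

Binding: hops and fermentation. Non-binding: water (21 unused).
Since water is not tight, its dual is 0.
Dual feasibility on the basic columns requires 3·y_hops + 3·y_fermentation = 30, 2·y_hops + 3·y_fermentation = 28.5.
→ y_hops = 1.5 and y_fermentation = 8.5.
pilsner enters the basis when its profit ≥ yᵀa₃ = 1.5·5 + 8.5·3 = 33.

33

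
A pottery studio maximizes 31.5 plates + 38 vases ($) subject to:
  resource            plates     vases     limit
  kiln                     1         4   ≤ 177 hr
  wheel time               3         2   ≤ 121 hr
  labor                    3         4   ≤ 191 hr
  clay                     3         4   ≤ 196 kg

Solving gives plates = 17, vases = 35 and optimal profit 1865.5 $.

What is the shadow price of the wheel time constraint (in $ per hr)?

2

Check each constraint at x*: kiln 157/177 (slack 20); wheel time 121/121 (tight); labor 191/191 (tight); clay 191/196 (slack 5).
By complementary slackness, y = 0 for the non-binding constraints.
Dual feasibility on the basic columns requires 3·y_wheel time + 3·y_labor = 31.5, 2·y_wheel time + 4·y_labor = 38.
→ y_wheel time = 2 and y_labor = 8.5.
Shadow price of wheel time = 2.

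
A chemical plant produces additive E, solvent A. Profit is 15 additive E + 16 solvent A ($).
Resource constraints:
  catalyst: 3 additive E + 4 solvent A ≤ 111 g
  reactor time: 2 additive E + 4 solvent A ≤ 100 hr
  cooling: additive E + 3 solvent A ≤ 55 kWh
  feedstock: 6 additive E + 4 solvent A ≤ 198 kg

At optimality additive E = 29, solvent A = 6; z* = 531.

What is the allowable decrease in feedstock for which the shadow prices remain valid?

19.2

Binding constraints: catalyst, feedstock. The basis is B = [[3,4],[6,4]] with det -12.
Per unit decrease in feedstock, x* moves by d = (-0.3333, 0.25).
The basis stays optimal until cooling becomes binding; allowable decrease = 19.2 kg.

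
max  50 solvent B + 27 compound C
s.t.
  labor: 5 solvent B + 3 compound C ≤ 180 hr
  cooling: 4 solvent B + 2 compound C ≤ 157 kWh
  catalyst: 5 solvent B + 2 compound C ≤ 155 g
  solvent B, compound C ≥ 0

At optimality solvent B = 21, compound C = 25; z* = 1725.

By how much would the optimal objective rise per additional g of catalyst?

3

Check each constraint at x*: labor 180/180 (tight); cooling 134/157 (slack 23); catalyst 155/155 (tight).
Since cooling is not tight, its dual is 0.
The binding rows give the dual system: 5·y_labor + 5·y_catalyst = 50 and 3·y_labor + 2·y_catalyst = 27.
→ y_labor = 7 and y_catalyst = 3.
Shadow price of catalyst = 3.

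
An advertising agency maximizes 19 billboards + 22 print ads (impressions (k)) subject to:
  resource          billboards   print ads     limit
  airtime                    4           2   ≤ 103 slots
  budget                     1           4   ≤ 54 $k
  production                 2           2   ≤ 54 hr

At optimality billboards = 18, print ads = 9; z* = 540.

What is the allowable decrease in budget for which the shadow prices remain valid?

Binding constraints: budget, production. The basis is B = [[1,4],[2,2]] with det -6.
Per unit decrease in budget, x* moves by d = (0.3333, -0.3333).
The basis stays optimal until airtime becomes binding; allowable decrease = 19.5 $k.

19.5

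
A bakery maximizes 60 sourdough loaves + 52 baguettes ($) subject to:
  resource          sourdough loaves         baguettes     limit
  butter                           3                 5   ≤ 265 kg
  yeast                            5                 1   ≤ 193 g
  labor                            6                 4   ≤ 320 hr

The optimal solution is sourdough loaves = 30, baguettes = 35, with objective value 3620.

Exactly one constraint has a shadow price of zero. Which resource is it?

yeast

butter: 265/265 (binding)
yeast: 185/193 (slack 8)
labor: 320/320 (binding)
By complementary slackness, a constraint with positive slack has shadow price 0 → yeast.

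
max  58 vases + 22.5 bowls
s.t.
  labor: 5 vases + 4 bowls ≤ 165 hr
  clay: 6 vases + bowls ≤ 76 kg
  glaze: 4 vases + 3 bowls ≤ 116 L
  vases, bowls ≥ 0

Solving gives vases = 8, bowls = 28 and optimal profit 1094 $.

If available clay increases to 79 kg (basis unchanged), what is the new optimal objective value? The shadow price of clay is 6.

1112

Δb = 3, so new z* = 1094 + (6)·(3) = 1094 + 18 = 1112.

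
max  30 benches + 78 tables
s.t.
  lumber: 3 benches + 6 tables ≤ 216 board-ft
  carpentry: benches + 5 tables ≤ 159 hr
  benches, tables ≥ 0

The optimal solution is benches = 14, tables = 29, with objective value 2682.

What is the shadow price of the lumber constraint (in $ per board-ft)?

8

Check each constraint at x*: lumber 216/216 (tight); carpentry 159/159 (tight).
The binding rows give the dual system: 3·y_lumber + 1·y_carpentry = 30 and 6·y_lumber + 5·y_carpentry = 78.
Solving: y_lumber = 8, y_carpentry = 6.
Shadow price of lumber = 8.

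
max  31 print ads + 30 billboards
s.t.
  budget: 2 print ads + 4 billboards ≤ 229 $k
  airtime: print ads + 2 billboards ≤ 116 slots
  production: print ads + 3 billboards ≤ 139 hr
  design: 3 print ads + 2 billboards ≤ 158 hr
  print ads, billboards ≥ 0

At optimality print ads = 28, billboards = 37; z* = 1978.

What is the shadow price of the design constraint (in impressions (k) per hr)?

9

Binding: production and design. Non-binding: budget (25 unused), airtime (14 unused).
By complementary slackness, y = 0 for the non-binding constraints.
From A_Bᵀ y = c: 1·y_production + 3·y_design = 31; 3·y_production + 2·y_design = 30.
Solving: y_production = 4, y_design = 9.
Shadow price of design = 9.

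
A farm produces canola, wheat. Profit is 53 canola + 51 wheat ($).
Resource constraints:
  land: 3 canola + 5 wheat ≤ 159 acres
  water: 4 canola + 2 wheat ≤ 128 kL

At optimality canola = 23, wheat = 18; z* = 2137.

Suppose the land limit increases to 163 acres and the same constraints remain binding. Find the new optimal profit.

2165

At the optimum: land uses 159 of 159 (binding); water uses 128 of 128 (binding).
The binding rows give the dual system: 3·y_land + 4·y_water = 53 and 5·y_land + 2·y_water = 51.
This yields shadow prices y_land = 7, y_water = 8.
Δz = y_land·Δb = 7 × (4) = 28, so new z* = 2137 + 28 = 2165.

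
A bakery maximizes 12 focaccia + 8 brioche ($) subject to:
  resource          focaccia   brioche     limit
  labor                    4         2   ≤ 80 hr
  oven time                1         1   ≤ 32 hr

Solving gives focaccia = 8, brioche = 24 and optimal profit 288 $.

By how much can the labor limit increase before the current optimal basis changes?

Binding constraints: labor, oven time. The basis is B = [[4,2],[1,1]] with det 2.
Per unit increase in labor, x* moves by d = (0.5, -0.5).
The basis stays optimal until brioche reaches 0; allowable increase = 48 hr.

48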